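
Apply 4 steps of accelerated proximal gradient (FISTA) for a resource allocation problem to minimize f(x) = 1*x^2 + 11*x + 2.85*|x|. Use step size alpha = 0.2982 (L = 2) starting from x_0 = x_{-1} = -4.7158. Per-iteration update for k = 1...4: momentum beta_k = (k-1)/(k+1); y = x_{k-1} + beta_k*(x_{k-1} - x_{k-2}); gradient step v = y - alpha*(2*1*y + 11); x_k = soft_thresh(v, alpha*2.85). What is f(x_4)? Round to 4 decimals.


FISTA on f(x) = 1*x^2 + 11*x + 2.85*|x|
L = 2, alpha = 0.2982
Iteration 1: beta = 0.0, y = -4.7158 + 0.0*(-4.7158 + 4.7158) = -4.7158
  grad(y) = 1.5684, v = y - alpha*grad = -5.1835
  prox(v) = soft_thresh(-5.1835, 0.8499) = -4.3336
Iteration 2: beta = 0.3333, y = -4.3336 + 0.3333*(-4.3336 + 4.7158) = -4.2062
  grad(y) = 2.5875, v = y - alpha*grad = -4.9778
  prox(v) = soft_thresh(-4.9778, 0.8499) = -4.128
Iteration 3: beta = 0.5, y = -4.128 + 0.5*(-4.128 + 4.3336) = -4.0251
  grad(y) = 2.9497, v = y - alpha*grad = -4.9047
  prox(v) = soft_thresh(-4.9047, 0.8499) = -4.0549
Iteration 4: beta = 0.6, y = -4.0549 + 0.6*(-4.0549 + 4.128) = -4.011
  grad(y) = 2.978, v = y - alpha*grad = -4.899
  prox(v) = soft_thresh(-4.899, 0.8499) = -4.0492
f(x_4) = 1*(-4.0492)^2 + 11*(-4.0492) + 2.85*|-4.0492| = -16.605


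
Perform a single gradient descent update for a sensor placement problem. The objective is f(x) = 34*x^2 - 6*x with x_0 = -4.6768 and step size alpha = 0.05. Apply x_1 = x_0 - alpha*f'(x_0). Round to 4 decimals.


We compute the gradient at x_0 and apply the update.
f'(x) = 68*x - 6
f'(-4.6768) = 68*-4.6768 - 6 = -324.0224
x_1 = -4.6768 - 0.05*-324.0224 = 11.5243


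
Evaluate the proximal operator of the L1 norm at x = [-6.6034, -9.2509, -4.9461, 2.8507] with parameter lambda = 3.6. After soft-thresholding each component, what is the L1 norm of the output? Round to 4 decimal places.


Soft-thresholding with lambda = 3.6:
prox(-6.6034) = sign(-6.6034)*max(|-6.6034| - 3.6, 0) = -3.0034
prox(-9.2509) = sign(-9.2509)*max(|-9.2509| - 3.6, 0) = -5.6509
prox(-4.9461) = sign(-4.9461)*max(|-4.9461| - 3.6, 0) = -1.3461
prox(2.8507) = sign(2.8507)*max(|2.8507| - 3.6, 0) = 0.0
prox(x) = [-3.0034, -5.6509, -1.3461, 0.0]
||prox(x)||_1 = 3.0034 + 5.6509 + 1.3461 + 0.0 = 10.0004


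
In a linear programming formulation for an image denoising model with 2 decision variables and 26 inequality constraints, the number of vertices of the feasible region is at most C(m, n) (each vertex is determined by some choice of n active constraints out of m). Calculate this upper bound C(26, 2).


Each vertex corresponds to some choice of n active constraints out of m, so the number of vertices is at most C(m, n) = m! / (n!(m-n)!).
m = 26, n = 2
Numerator: 26 * 25
Denominator: 2! = 2
C(26, 2) = 325


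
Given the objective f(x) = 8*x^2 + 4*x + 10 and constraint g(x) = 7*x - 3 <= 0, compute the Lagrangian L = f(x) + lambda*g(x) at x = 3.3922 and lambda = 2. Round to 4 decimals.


Step 1: Evaluate f(x).
f(3.3922) = 8*3.3922^2 + 4*3.3922 + 10 = 115.625
Step 2: Evaluate g(x).
g(3.3922) = 7*3.3922 - 3 = 20.7454
Step 3: Compute Lagrangian.
L = 115.625 + 2*20.7454 = 157.1158


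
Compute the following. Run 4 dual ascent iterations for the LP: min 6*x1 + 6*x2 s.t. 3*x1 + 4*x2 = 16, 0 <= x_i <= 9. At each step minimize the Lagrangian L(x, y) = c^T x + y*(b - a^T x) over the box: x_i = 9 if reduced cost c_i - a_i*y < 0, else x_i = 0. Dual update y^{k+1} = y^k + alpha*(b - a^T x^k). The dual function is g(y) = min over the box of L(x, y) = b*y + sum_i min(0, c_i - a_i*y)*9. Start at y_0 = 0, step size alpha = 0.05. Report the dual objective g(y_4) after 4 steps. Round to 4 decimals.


Dual ascent for LP: min 6*x1 + 6*x2, 3*x1 + 4*x2 = 16, 0 <= x_i <= 9
Step 1: y^k = 0.0, reduced costs: (6.0, 6.0)
  x^k = (0.0, 0.0), subgradient = b - a^T x = 16.0
  y^{k+1} = 0.0 + 0.05*16.0 = 0.8
Step 2: y^k = 0.8, reduced costs: (3.6, 2.8)
  x^k = (0.0, 0.0), subgradient = b - a^T x = 16.0
  y^{k+1} = 0.8 + 0.05*16.0 = 1.6
Step 3: y^k = 1.6, reduced costs: (1.2, -0.4)
  x^k = (0.0, 9.0), subgradient = b - a^T x = -20.0
  y^{k+1} = 1.6 + 0.05*-20.0 = 0.6
Step 4: y^k = 0.6, reduced costs: (4.2, 3.6)
  x^k = (0.0, 0.0), subgradient = b - a^T x = 16.0
  y^{k+1} = 0.6 + 0.05*16.0 = 1.4
Dual objective at y_4 = 1.4: reduced costs (1.8, 0.4), box minimizer x = (0.0, 0.0)
g(y_4) = b*y + (c1 - a1*y)*x1 + (c2 - a2*y)*x2 = 16*1.4 + 1.8*0.0 + 0.4*0.0 = 22.4 + 0.0 + 0.0 = 22.4


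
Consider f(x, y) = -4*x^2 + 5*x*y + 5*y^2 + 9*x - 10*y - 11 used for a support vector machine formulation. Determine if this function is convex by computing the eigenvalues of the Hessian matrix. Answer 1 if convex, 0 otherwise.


The Hessian of f(x,y) = -4*x^2 + 5*x*y + 5*y^2 + 9*x - 10*y - 11 is:
H = [[-8, 5], [5, 10]]
Trace = -8 + 10 = 2
Determinant = -8*10 - (5)^2 = -105
Discriminant = (2)^2 - 4*-105 = 424.0
Eigenvalues: lambda_1 = -9.2956, lambda_2 = 11.2956
The function is not convex.

0


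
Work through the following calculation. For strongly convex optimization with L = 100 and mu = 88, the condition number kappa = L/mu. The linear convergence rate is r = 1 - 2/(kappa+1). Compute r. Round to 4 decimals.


Step 1: Compute the condition number.
kappa = L/mu = 100/88 = 1.1364
Step 2: Compute the convergence rate.
r = 1 - 2/(kappa + 1) = 1 - 2*mu/(L + mu) = (L - mu)/(L + mu) = 12/188 = 0.0638


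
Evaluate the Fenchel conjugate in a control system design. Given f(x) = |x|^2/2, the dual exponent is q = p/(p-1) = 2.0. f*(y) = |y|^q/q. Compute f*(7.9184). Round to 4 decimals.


The conjugate exponent q satisfies 1/p + 1/q = 1.
p = 2, so q = 2/(2 - 1) = 2.0
|y|^q = 7.9184^2.0 = 62.7011
f*(7.9184) = 62.7011 / 2.0 = 31.3505


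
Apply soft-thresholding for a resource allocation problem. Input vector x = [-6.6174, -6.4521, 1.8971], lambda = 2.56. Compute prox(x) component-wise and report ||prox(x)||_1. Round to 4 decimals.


Soft-thresholding with lambda = 2.56:
prox(-6.6174) = sign(-6.6174)*max(|-6.6174| - 2.56, 0) = -4.0574
prox(-6.4521) = sign(-6.4521)*max(|-6.4521| - 2.56, 0) = -3.8921
prox(1.8971) = sign(1.8971)*max(|1.8971| - 2.56, 0) = 0.0
prox(x) = [-4.0574, -3.8921, 0.0]
||prox(x)||_1 = 4.0574 + 3.8921 + 0.0 = 7.9495


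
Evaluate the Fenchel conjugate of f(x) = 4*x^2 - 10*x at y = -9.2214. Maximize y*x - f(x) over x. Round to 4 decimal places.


f*(y) = sup_x {y*x - a*x^2 - b*x} = sup_x {(y-b)*x - a*x^2}
FOC: (y - b) - 2a*x = 0 => x* = (y - b)/(2a)
x* = (-9.2214 + 10)/(2*4) = 0.0973
f*(-9.2214) = (y-b)^2/(4a) = (-9.2214 + 10)^2/(4*4)
= 0.6062/16 = 0.0379


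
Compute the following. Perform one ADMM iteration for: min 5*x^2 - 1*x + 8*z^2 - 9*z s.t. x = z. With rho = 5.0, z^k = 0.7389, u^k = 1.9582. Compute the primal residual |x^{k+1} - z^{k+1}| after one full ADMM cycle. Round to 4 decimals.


ADMM iteration with rho = 5.0, z^k = 0.7389, u^k = 1.9582
Step 1: x-update.
Minimize 5*x^2 - 1*x + (5.0/2)*(x - 0.7389 + 1.9582)^2
FOC: (2*5 + 5.0)*x = 1 + 5.0*(0.7389 - 1.9582)
x^{k+1} = -0.3398
Step 2: z-update.
Minimize 8*z^2 - 9*z + (5.0/2)*(-0.3398 - z + 1.9582)^2
FOC: (2*8 + 5.0)*z = 9 + 5.0*(-0.3398 + 1.9582)
z^{k+1} = 0.8139
Step 3: u-update.
u^{k+1} = 1.9582 - 0.3398 - 0.8139 = 0.8045
Step 4: Primal residual = |-0.3398 - 0.8139| = 1.1537


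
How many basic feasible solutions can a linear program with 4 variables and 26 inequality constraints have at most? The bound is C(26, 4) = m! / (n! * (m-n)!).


Each vertex corresponds to some choice of n active constraints out of m, so the number of vertices is at most C(m, n) = m! / (n!(m-n)!).
m = 26, n = 4
Numerator: 26 * 25 * 24 * 23
Denominator: 4! = 24
C(26, 4) = 14950


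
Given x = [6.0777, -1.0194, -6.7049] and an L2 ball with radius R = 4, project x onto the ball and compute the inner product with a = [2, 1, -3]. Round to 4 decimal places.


Step 1: Compute ||x|| (intermediates to 6 decimals).
||x|| = sqrt(6.0777^2 + (-1.0194)^2 + (-6.7049)^2) = 9.106772
Step 2: Project.
Since ||x|| > R, scale = R/||x|| = 4/9.106772 = 0.439234, proj(x) = scale * x
proj(x) = [2.669532, -0.447755, -2.94502]
Step 3: Dot product.
a^T * proj(x) = 2*2.669532 + 1*(-0.447755) - 3*(-2.94502) = 13.7264


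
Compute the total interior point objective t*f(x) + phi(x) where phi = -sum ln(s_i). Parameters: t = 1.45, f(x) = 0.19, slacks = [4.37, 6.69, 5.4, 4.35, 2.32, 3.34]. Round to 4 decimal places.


Step 1: Compute log-barrier.
ln values: [1.4748, 1.9006, 1.6864, 1.4702, 0.8416, 1.206]
phi = -(1.4748 + 1.9006 + 1.6864 + 1.4702 + 0.8416 + 1.206) = -8.5795
Step 2: Compute augmented objective.
t*f(x) = 1.45*0.19 = 0.2755
Total = 0.2755 - 8.5795 = -8.304


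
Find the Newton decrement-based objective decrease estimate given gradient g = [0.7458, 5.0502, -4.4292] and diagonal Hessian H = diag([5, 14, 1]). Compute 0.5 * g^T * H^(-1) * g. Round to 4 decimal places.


Step 1: H is diagonal, so H^(-1) * g = [0.1492, 0.3607, -4.4292].
Step 2: g^T H^(-1) g = sum_i g_i^2 / H_ii
  = (0.7458)^2/5 + (5.0502)^2/14 + (-4.4292)^2/1
  = 0.1112 + 1.8218 + 19.6178 = 21.5508
Step 3: Objective decrease = 0.5 * g^T H^(-1) g = 10.7754


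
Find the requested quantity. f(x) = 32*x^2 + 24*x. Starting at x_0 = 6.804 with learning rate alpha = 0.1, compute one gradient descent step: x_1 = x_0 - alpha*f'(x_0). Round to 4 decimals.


We compute the gradient at x_0 and apply the update.
f'(x) = 64*x + 24
f'(6.804) = 64*6.804 + 24 = 459.456
x_1 = 6.804 - 0.1*459.456 = -39.1416


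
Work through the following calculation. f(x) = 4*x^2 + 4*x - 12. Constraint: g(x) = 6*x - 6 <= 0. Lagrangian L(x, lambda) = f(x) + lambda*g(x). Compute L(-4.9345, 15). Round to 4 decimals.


Step 1: Evaluate f(x).
f(-4.9345) = 4*(-4.9345)^2 + 4*(-4.9345) - 12 = 65.6592
Step 2: Evaluate g(x).
g(-4.9345) = 6*-4.9345 - 6 = -35.607
Step 3: Compute Lagrangian.
L = 65.6592 + 15*-35.607 = -468.4458


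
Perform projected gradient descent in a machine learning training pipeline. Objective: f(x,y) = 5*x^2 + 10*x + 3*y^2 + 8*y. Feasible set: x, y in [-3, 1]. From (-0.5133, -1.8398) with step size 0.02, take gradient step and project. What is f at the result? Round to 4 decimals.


Step 1: Compute gradient at (-0.5133, -1.8398).
grad_x = 2*5*-0.5133 + 10 = 4.867
grad_y = 2*3*-1.8398 + 8 = -3.0388
Step 2: Gradient step.
x_raw = -0.5133 - 0.02*4.867 = -0.6106
y_raw = -1.8398 - 0.02*-3.0388 = -1.779
Step 3: Project onto [-3, 1].
x_proj = clip(-0.6106) = -0.6106
y_proj = clip(-1.779) = -1.779
Step 4: Evaluate f.
f(-0.6106, -1.779) = -8.9794


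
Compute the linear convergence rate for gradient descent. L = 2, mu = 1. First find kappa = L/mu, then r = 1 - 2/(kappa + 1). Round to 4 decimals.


Step 1: Compute the condition number.
kappa = L/mu = 2/1 = 2.0
Step 2: Compute the convergence rate.
r = 1 - 2/(kappa + 1) = 1 - 2*mu/(L + mu) = (L - mu)/(L + mu) = 1/3 = 0.3333


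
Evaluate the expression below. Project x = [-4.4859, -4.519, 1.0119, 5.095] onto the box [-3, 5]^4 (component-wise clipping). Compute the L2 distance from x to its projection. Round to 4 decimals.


Project each component onto [-3, 5].
clip(-4.4859) = -3.0, clip(-4.519) = -3.0, clip(1.0119) = 1.0119, clip(5.095) = 5.0
Projection = [-3.0, -3.0, 1.0119, 5.0]
Squared diffs: [2.2079, 2.3074, 0.0, 0.009]
Distance = sqrt(4.5243) = 2.127


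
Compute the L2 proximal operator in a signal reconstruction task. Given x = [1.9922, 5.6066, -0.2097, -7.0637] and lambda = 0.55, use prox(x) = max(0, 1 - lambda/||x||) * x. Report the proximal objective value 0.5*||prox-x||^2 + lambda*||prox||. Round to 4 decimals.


Step 1: Compute ||x||.
||x|| = 9.2381
Step 2: Compute scaling factor.
scale = max(0, 1 - 0.55/9.2381) = 0.9405
Step 3: prox(x) = [1.8736, 5.2728, -0.1972, -6.6432]
||prox(x)|| = 8.6881
Step 4: Proximal objective.
0.5*||prox-x||^2 = 0.1513
lambda*||prox|| = 4.7785
Total = 4.9297


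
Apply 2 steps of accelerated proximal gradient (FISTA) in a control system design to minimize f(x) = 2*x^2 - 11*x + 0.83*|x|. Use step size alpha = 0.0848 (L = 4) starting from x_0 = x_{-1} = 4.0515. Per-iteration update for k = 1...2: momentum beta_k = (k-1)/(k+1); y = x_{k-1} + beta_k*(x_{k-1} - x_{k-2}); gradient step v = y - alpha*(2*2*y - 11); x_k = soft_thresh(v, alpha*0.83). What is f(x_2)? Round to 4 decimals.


FISTA on f(x) = 2*x^2 - 11*x + 0.83*|x|
L = 4, alpha = 0.0848
Iteration 1: beta = 0.0, y = 4.0515 + 0.0*(4.0515 - 4.0515) = 4.0515
  grad(y) = 5.206, v = y - alpha*grad = 3.61
  prox(v) = soft_thresh(3.61, 0.0704) = 3.5396
Iteration 2: beta = 0.3333, y = 3.5396 + 0.3333*(3.5396 - 4.0515) = 3.369
  grad(y) = 2.4761, v = y - alpha*grad = 3.1591
  prox(v) = soft_thresh(3.1591, 0.0704) = 3.0887
f(x_2) = 2*3.0887^2 - 11*3.0887 + 0.83*|3.0887| = -12.332


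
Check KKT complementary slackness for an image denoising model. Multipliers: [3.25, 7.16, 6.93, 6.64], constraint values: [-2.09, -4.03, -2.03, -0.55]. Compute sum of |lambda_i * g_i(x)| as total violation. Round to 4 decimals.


KKT complementary slackness check:
lambda_1 * g_1 = 3.25 * -2.09 = -6.7925
lambda_2 * g_2 = 7.16 * -4.03 = -28.8548
lambda_3 * g_3 = 6.93 * -2.03 = -14.0679
lambda_4 * g_4 = 6.64 * -0.55 = -3.652
Total violation = 6.7925 + 28.8548 + 14.0679 + 3.652 = 53.3672


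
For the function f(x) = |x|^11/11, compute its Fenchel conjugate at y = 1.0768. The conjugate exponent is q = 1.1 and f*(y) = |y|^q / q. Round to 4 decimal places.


The conjugate exponent q satisfies 1/p + 1/q = 1.
p = 11, so q = 11/(11 - 1) = 1.1
|y|^q = 1.0768^1.1 = 1.0848
f*(1.0768) = 1.0848 / 1.1 = 0.9862


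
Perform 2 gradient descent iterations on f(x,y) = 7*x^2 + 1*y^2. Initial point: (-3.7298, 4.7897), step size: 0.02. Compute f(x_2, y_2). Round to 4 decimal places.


Gradient descent on f(x,y) = 7*x^2 + 1*y^2.
Starting point: (-3.7298, 4.7897), alpha = 0.02
Step 1: grad_x = 2*7*-3.7298 = -52.2172, grad_y = 2*1*4.7897 = 9.5794
  x_1 = -3.7298 - 0.02*-52.2172 = -2.6855
  y_1 = 4.7897 - 0.02*9.5794 = 4.5981
Step 2: grad_x = 2*7*-2.6855 = -37.5964, grad_y = 2*1*4.5981 = 9.1962
  x_2 = -2.6855 - 0.02*-37.5964 = -1.9335
  y_2 = 4.5981 - 0.02*9.1962 = 4.4142
f(-1.9335, 4.4142) = 7*(-1.9335)^2 + 1*4.4142^2 = 45.6548


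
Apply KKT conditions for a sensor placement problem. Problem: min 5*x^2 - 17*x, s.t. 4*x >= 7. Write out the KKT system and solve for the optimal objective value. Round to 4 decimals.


Step 1: Try lambda = 0 (constraint inactive).
x_unc = 17/(2*5) = 1.7
Check: 4*1.7 = 6.8 < 7 -- violated!
Step 2: Constraint must be active: 4*x = 7
x* = 7/4 = 1.75
lambda = (2*5*1.75 - 17)/4 = 0.125
Step 3: Compute optimal value.
f(x*) = 5*1.75^2 - 17*1.75 = -14.4375


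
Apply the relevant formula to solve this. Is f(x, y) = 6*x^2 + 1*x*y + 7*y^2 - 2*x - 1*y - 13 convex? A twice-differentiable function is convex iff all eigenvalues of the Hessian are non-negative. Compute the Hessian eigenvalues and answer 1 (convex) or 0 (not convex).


The Hessian of f(x,y) = 6*x^2 + 1*x*y + 7*y^2 - 2*x - 1*y - 13 is:
H = [[12, 1], [1, 14]]
Trace = 12 + 14 = 26
Determinant = 12*14 - (1)^2 = 167
Discriminant = (26)^2 - 4*167 = 8.0
Eigenvalues: lambda_1 = 11.5858, lambda_2 = 14.4142
The function is convex.

1


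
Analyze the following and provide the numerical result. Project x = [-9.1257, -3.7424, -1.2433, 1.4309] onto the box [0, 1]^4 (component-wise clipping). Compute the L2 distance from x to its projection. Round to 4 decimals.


Project each component onto [0, 1].
clip(-9.1257) = 0.0, clip(-3.7424) = 0.0, clip(-1.2433) = 0.0, clip(1.4309) = 1.0
Projection = [0.0, 0.0, 0.0, 1.0]
Squared diffs: [83.2784, 14.0056, 1.5458, 0.1857]
Distance = sqrt(99.0155) = 9.9506


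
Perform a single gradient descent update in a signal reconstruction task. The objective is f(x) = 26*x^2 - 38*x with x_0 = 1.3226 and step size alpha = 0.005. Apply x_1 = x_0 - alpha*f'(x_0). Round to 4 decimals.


We compute the gradient at x_0 and apply the update.
f'(x) = 52*x - 38
f'(1.3226) = 52*1.3226 - 38 = 30.7752
x_1 = 1.3226 - 0.005*30.7752 = 1.1687


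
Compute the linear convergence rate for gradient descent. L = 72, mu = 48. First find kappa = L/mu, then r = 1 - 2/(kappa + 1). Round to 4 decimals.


Step 1: Compute the condition number.
kappa = L/mu = 72/48 = 1.5
Step 2: Compute the convergence rate.
r = 1 - 2/(kappa + 1) = 1 - 2*mu/(L + mu) = (L - mu)/(L + mu) = 24/120 = 0.2


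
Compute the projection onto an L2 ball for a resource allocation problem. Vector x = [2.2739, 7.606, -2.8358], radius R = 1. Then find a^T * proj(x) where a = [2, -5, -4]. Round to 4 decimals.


Step 1: Compute ||x|| (intermediates to 6 decimals).
||x|| = sqrt(2.2739^2 + 7.606^2 + (-2.8358)^2) = 8.429924
Step 2: Project.
Since ||x|| > R, scale = R/||x|| = 1/8.429924 = 0.118625, proj(x) = scale * x
proj(x) = [0.269741, 0.902262, -0.336397]
Step 3: Dot product.
a^T * proj(x) = 2*0.269741 - 5*0.902262 - 4*(-0.336397) = -2.6262


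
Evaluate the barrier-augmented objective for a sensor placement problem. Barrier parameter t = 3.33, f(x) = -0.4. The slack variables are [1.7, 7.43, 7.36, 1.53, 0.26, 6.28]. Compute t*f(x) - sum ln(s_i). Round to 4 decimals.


Step 1: Compute log-barrier.
ln values: [0.5306, 2.0055, 1.9961, 0.4253, -1.3471, 1.8374]
phi = -(0.5306 + 2.0055 + 1.9961 + 0.4253 - 1.3471 + 1.8374) = -5.4478
Step 2: Compute augmented objective.
t*f(x) = 3.33*-0.4 = -1.332
Total = -1.332 - 5.4478 = -6.7798


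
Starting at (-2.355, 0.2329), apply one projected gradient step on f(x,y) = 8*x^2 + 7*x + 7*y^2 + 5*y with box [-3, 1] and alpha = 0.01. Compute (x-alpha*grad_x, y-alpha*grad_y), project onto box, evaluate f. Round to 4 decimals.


Step 1: Compute gradient at (-2.355, 0.2329).
grad_x = 2*8*-2.355 + 7 = -30.68
grad_y = 2*7*0.2329 + 5 = 8.2606
Step 2: Gradient step.
x_raw = -2.355 - 0.01*-30.68 = -2.0482
y_raw = 0.2329 - 0.01*8.2606 = 0.1503
Step 3: Project onto [-3, 1].
x_proj = clip(-2.0482) = -2.0482
y_proj = clip(0.1503) = 0.1503
Step 4: Evaluate f.
f(-2.0482, 0.1503) = 20.1332


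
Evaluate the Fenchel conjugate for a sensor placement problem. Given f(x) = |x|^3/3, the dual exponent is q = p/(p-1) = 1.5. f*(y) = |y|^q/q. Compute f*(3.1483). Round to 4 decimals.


The conjugate exponent q satisfies 1/p + 1/q = 1.
p = 3, so q = 3/(3 - 1) = 1.5
|y|^q = 3.1483^1.5 = 5.5862
f*(3.1483) = 5.5862 / 1.5 = 3.7241


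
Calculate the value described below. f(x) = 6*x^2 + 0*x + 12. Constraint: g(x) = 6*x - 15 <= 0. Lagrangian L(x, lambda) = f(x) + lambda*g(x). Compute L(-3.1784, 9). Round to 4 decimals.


Step 1: Evaluate f(x).
f(-3.1784) = 6*(-3.1784)^2 + 0*(-3.1784) + 12 = 72.6134
Step 2: Evaluate g(x).
g(-3.1784) = 6*-3.1784 - 15 = -34.0704
Step 3: Compute Lagrangian.
L = 72.6134 + 9*-34.0704 = -234.0202


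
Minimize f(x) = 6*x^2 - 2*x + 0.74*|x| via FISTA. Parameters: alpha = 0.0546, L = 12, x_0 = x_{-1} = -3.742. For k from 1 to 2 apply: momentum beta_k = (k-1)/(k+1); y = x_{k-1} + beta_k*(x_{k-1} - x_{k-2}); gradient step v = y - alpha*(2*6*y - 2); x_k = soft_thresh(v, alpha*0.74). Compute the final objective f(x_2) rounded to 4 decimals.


FISTA on f(x) = 6*x^2 - 2*x + 0.74*|x|
L = 12, alpha = 0.0546
Iteration 1: beta = 0.0, y = -3.742 + 0.0*(-3.742 + 3.742) = -3.742
  grad(y) = -46.904, v = y - alpha*grad = -1.181
  prox(v) = soft_thresh(-1.181, 0.0404) = -1.1406
Iteration 2: beta = 0.3333, y = -1.1406 + 0.3333*(-1.1406 + 3.742) = -0.2735
  grad(y) = -5.2822, v = y - alpha*grad = 0.0149
  prox(v) = soft_thresh(0.0149, 0.0404) = 0.0
f(x_2) = 6*0.0^2 - 2*0.0 + 0.74*|0.0| = 0.0


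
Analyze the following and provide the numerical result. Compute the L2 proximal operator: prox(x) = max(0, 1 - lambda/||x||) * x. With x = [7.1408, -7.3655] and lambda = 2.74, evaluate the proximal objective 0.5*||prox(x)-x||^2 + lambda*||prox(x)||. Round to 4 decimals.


Step 1: Compute ||x||.
||x|| = 10.2587
Step 2: Compute scaling factor.
scale = max(0, 1 - 2.74/10.2587) = 0.7329
Step 3: prox(x) = [5.2336, -5.3983]
||prox(x)|| = 7.5187
Step 4: Proximal objective.
0.5*||prox-x||^2 = 3.7538
lambda*||prox|| = 20.6012
Total = 24.3551


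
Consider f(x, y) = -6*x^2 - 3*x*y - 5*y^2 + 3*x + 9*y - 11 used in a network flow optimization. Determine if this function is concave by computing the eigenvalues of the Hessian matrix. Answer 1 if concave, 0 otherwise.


The Hessian of f(x,y) = -6*x^2 - 3*x*y - 5*y^2 + 3*x + 9*y - 11 is:
H = [[-12, -3], [-3, -10]]
Trace = -12 - 10 = -22
Determinant = -12*-10 - (-3)^2 = 111
Discriminant = (-22)^2 - 4*111 = 40.0
Eigenvalues: lambda_1 = -14.1623, lambda_2 = -7.8377
The function is concave.

1


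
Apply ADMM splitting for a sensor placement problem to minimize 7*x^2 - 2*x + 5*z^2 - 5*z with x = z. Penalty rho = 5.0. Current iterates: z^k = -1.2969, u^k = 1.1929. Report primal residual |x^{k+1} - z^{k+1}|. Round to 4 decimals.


ADMM iteration with rho = 5.0, z^k = -1.2969, u^k = 1.1929
Step 1: x-update.
Minimize 7*x^2 - 2*x + (5.0/2)*(x + 1.2969 + 1.1929)^2
FOC: (2*7 + 5.0)*x = 2 + 5.0*(-1.2969 - 1.1929)
x^{k+1} = -0.5499
Step 2: z-update.
Minimize 5*z^2 - 5*z + (5.0/2)*(-0.5499 - z + 1.1929)^2
FOC: (2*5 + 5.0)*z = 5 + 5.0*(-0.5499 + 1.1929)
z^{k+1} = 0.5477
Step 3: u-update.
u^{k+1} = 1.1929 - 0.5499 - 0.5477 = 0.0953
Step 4: Primal residual = |-0.5499 - 0.5477| = 1.0976


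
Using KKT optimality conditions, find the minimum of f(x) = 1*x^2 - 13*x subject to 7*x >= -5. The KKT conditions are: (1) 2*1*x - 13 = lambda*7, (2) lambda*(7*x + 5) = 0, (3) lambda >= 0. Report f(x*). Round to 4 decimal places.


Step 1: Try lambda = 0 (constraint inactive).
Stationarity: 2*1*x - 13 = 0
x* = 13/(2*1) = 6.5
Check constraint: 7*6.5 = 45.5 >= -5 -- satisfied.
Step 2: Compute optimal value.
f(x*) = 1*6.5^2 - 13*6.5 = -42.25


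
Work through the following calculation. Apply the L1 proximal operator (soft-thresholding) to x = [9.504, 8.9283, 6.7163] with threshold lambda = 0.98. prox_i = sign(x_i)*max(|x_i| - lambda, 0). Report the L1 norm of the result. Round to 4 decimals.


Soft-thresholding with lambda = 0.98:
prox(9.504) = sign(9.504)*max(|9.504| - 0.98, 0) = 8.524
prox(8.9283) = sign(8.9283)*max(|8.9283| - 0.98, 0) = 7.9483
prox(6.7163) = sign(6.7163)*max(|6.7163| - 0.98, 0) = 5.7363
prox(x) = [8.524, 7.9483, 5.7363]
||prox(x)||_1 = 8.524 + 7.9483 + 5.7363 = 22.2086


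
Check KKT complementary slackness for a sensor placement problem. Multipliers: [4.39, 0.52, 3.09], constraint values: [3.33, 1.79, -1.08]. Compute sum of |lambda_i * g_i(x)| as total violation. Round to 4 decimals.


KKT complementary slackness check:
lambda_1 * g_1 = 4.39 * 3.33 = 14.6187
lambda_2 * g_2 = 0.52 * 1.79 = 0.9308
lambda_3 * g_3 = 3.09 * -1.08 = -3.3372
Total violation = 14.6187 + 0.9308 + 3.3372 = 18.8867


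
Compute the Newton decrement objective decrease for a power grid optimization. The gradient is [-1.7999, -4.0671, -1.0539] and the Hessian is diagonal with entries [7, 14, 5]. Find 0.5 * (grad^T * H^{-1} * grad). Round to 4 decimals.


Step 1: H is diagonal, so H^(-1) * g = [-0.2571, -0.2905, -0.2108].
Step 2: g^T H^(-1) g = sum_i g_i^2 / H_ii
  = (-1.7999)^2/7 + (-4.0671)^2/14 + (-1.0539)^2/5
  = 0.4628 + 1.1815 + 0.2221 = 1.8665
Step 3: Objective decrease = 0.5 * g^T H^(-1) g = 0.9332


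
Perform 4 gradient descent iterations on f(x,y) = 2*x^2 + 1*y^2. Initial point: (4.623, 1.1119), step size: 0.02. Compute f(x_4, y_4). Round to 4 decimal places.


Gradient descent on f(x,y) = 2*x^2 + 1*y^2.
Starting point: (4.623, 1.1119), alpha = 0.02
Step 1: grad_x = 2*2*4.623 = 18.492, grad_y = 2*1*1.1119 = 2.2238
  x_1 = 4.623 - 0.02*18.492 = 4.2532
  y_1 = 1.1119 - 0.02*2.2238 = 1.0674
Step 2: grad_x = 2*2*4.2532 = 17.0126, grad_y = 2*1*1.0674 = 2.1348
  x_2 = 4.2532 - 0.02*17.0126 = 3.9129
  y_2 = 1.0674 - 0.02*2.1348 = 1.0247
Step 3: grad_x = 2*2*3.9129 = 15.6516, grad_y = 2*1*1.0247 = 2.0495
  x_3 = 3.9129 - 0.02*15.6516 = 3.5999
  y_3 = 1.0247 - 0.02*2.0495 = 0.9837
Step 4: grad_x = 2*2*3.5999 = 14.3995, grad_y = 2*1*0.9837 = 1.9675
  x_4 = 3.5999 - 0.02*14.3995 = 3.3119
  y_4 = 0.9837 - 0.02*1.9675 = 0.9444
f(3.3119, 0.9444) = 2*3.3119^2 + 1*0.9444^2 = 22.829


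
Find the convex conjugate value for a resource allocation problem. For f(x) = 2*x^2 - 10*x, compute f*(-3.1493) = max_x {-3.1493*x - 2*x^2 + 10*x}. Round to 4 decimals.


f*(y) = sup_x {y*x - a*x^2 - b*x} = sup_x {(y-b)*x - a*x^2}
FOC: (y - b) - 2a*x = 0 => x* = (y - b)/(2a)
x* = (-3.1493 + 10)/(2*2) = 1.7127
f*(-3.1493) = (y-b)^2/(4a) = (-3.1493 + 10)^2/(4*2)
= 46.9321/8 = 5.8665


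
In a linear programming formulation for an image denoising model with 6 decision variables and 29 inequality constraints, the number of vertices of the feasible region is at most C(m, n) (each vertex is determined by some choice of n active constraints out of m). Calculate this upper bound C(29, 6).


Each vertex corresponds to some choice of n active constraints out of m, so the number of vertices is at most C(m, n) = m! / (n!(m-n)!).
m = 29, n = 6
Numerator: 29 * 28 * 27 * 26 * 25 * 24
Denominator: 6! = 720
C(29, 6) = 475020


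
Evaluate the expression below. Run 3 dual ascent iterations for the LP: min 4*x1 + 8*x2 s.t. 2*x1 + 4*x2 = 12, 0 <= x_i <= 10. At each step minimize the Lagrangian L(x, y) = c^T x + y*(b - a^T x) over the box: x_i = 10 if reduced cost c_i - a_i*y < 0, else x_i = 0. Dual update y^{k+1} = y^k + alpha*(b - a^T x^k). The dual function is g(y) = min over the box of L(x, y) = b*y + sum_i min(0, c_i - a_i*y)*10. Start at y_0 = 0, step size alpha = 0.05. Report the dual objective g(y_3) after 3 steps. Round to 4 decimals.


Dual ascent for LP: min 4*x1 + 8*x2, 2*x1 + 4*x2 = 12, 0 <= x_i <= 10
Step 1: y^k = 0.0, reduced costs: (4.0, 8.0)
  x^k = (0.0, 0.0), subgradient = b - a^T x = 12.0
  y^{k+1} = 0.0 + 0.05*12.0 = 0.6
Step 2: y^k = 0.6, reduced costs: (2.8, 5.6)
  x^k = (0.0, 0.0), subgradient = b - a^T x = 12.0
  y^{k+1} = 0.6 + 0.05*12.0 = 1.2
Step 3: y^k = 1.2, reduced costs: (1.6, 3.2)
  x^k = (0.0, 0.0), subgradient = b - a^T x = 12.0
  y^{k+1} = 1.2 + 0.05*12.0 = 1.8
Dual objective at y_3 = 1.8: reduced costs (0.4, 0.8), box minimizer x = (0.0, 0.0)
g(y_3) = b*y + (c1 - a1*y)*x1 + (c2 - a2*y)*x2 = 12*1.8 + 0.4*0.0 + 0.8*0.0 = 21.6 + 0.0 + 0.0 = 21.6


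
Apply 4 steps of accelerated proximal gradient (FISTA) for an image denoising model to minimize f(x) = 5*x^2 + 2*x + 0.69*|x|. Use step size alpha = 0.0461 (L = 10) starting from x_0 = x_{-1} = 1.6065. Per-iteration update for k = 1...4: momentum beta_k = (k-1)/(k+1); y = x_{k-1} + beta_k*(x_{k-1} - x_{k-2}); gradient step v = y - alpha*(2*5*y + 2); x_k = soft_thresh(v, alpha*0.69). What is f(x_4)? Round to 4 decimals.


FISTA on f(x) = 5*x^2 + 2*x + 0.69*|x|
L = 10, alpha = 0.0461
Iteration 1: beta = 0.0, y = 1.6065 + 0.0*(1.6065 - 1.6065) = 1.6065
  grad(y) = 18.065, v = y - alpha*grad = 0.7737
  prox(v) = soft_thresh(0.7737, 0.0318) = 0.7419
Iteration 2: beta = 0.3333, y = 0.7419 + 0.3333*(0.7419 - 1.6065) = 0.4537
  grad(y) = 6.5369, v = y - alpha*grad = 0.1523
  prox(v) = soft_thresh(0.1523, 0.0318) = 0.1205
Iteration 3: beta = 0.5, y = 0.1205 + 0.5*(0.1205 - 0.7419) = -0.1902
  grad(y) = 0.0985, v = y - alpha*grad = -0.1947
  prox(v) = soft_thresh(-0.1947, 0.0318) = -0.1629
Iteration 4: beta = 0.6, y = -0.1629 + 0.6*(-0.1629 - 0.1205) = -0.3329
  grad(y) = -1.3293, v = y - alpha*grad = -0.2716
  prox(v) = soft_thresh(-0.2716, 0.0318) = -0.2398
f(x_4) = 5*(-0.2398)^2 + 2*(-0.2398) + 0.69*|-0.2398| = -0.0266


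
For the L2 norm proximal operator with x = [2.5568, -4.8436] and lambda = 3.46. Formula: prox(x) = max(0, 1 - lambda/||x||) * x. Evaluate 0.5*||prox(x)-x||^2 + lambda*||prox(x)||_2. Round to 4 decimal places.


Step 1: Compute ||x||.
||x|| = 5.477
Step 2: Compute scaling factor.
scale = max(0, 1 - 3.46/5.477) = 0.3683
Step 3: prox(x) = [0.9416, -1.7837]
||prox(x)|| = 2.017
Step 4: Proximal objective.
0.5*||prox-x||^2 = 5.9858
lambda*||prox|| = 6.9788
Total = 12.9647


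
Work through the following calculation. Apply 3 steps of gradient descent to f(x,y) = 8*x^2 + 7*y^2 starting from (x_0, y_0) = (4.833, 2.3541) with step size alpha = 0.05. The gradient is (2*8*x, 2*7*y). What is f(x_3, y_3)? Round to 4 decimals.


Gradient descent on f(x,y) = 8*x^2 + 7*y^2.
Starting point: (4.833, 2.3541), alpha = 0.05
Step 1: grad_x = 2*8*4.833 = 77.328, grad_y = 2*7*2.3541 = 32.9574
  x_1 = 4.833 - 0.05*77.328 = 0.9666
  y_1 = 2.3541 - 0.05*32.9574 = 0.7062
Step 2: grad_x = 2*8*0.9666 = 15.4656, grad_y = 2*7*0.7062 = 9.8872
  x_2 = 0.9666 - 0.05*15.4656 = 0.1933
  y_2 = 0.7062 - 0.05*9.8872 = 0.2119
Step 3: grad_x = 2*8*0.1933 = 3.0931, grad_y = 2*7*0.2119 = 2.9662
  x_3 = 0.1933 - 0.05*3.0931 = 0.0387
  y_3 = 0.2119 - 0.05*2.9662 = 0.0636
f(0.0387, 0.0636) = 8*0.0387^2 + 7*0.0636^2 = 0.0402


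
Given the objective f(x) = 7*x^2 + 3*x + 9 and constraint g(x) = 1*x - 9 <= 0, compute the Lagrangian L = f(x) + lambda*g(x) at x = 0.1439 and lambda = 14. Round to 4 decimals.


Step 1: Evaluate f(x).
f(0.1439) = 7*0.1439^2 + 3*0.1439 + 9 = 9.5767
Step 2: Evaluate g(x).
g(0.1439) = 1*0.1439 - 9 = -8.8561
Step 3: Compute Lagrangian.
L = 9.5767 + 14*-8.8561 = -114.4087


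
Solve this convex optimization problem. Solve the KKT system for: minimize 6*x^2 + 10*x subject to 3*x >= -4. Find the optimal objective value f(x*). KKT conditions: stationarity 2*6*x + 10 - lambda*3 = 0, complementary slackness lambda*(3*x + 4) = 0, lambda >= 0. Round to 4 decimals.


Step 1: Try lambda = 0 (constraint inactive).
Stationarity: 2*6*x + 10 = 0
x* = -10/(2*6) = -5/6 = -0.8333 (rounded; the exact value -5/6 is used below)
Check constraint: 3*-0.8333 = -2.4999 >= -4 -- satisfied.
Step 2: Compute optimal value.
f(x*) = 6*(-5/6)^2 + 10*(-5/6) = -4.1667


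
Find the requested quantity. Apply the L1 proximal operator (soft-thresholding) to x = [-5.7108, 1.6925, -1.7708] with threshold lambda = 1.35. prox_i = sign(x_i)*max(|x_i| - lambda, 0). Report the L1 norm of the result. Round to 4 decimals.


Soft-thresholding with lambda = 1.35:
prox(-5.7108) = sign(-5.7108)*max(|-5.7108| - 1.35, 0) = -4.3608
prox(1.6925) = sign(1.6925)*max(|1.6925| - 1.35, 0) = 0.3425
prox(-1.7708) = sign(-1.7708)*max(|-1.7708| - 1.35, 0) = -0.4208
prox(x) = [-4.3608, 0.3425, -0.4208]
||prox(x)||_1 = 4.3608 + 0.3425 + 0.4208 = 5.1241


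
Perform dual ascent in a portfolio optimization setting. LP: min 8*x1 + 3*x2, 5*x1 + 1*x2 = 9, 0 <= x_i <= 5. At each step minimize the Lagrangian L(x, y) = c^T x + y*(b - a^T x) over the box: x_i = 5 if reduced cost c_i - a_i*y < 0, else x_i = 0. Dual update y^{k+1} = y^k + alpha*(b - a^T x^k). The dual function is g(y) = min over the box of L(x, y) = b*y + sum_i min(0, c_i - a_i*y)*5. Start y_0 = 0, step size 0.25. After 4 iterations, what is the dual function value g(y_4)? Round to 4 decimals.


Dual ascent for LP: min 8*x1 + 3*x2, 5*x1 + 1*x2 = 9, 0 <= x_i <= 5
Step 1: y^k = 0.0, reduced costs: (8.0, 3.0)
  x^k = (0.0, 0.0), subgradient = b - a^T x = 9.0
  y^{k+1} = 0.0 + 0.25*9.0 = 2.25
Step 2: y^k = 2.25, reduced costs: (-3.25, 0.75)
  x^k = (5.0, 0.0), subgradient = b - a^T x = -16.0
  y^{k+1} = 2.25 + 0.25*-16.0 = -1.75
Step 3: y^k = -1.75, reduced costs: (16.75, 4.75)
  x^k = (0.0, 0.0), subgradient = b - a^T x = 9.0
  y^{k+1} = -1.75 + 0.25*9.0 = 0.5
Step 4: y^k = 0.5, reduced costs: (5.5, 2.5)
  x^k = (0.0, 0.0), subgradient = b - a^T x = 9.0
  y^{k+1} = 0.5 + 0.25*9.0 = 2.75
Dual objective at y_4 = 2.75: reduced costs (-5.75, 0.25), box minimizer x = (5.0, 0.0)
g(y_4) = b*y + (c1 - a1*y)*x1 + (c2 - a2*y)*x2 = 9*2.75 + (-5.75)*5.0 + 0.25*0.0 = 24.75 - 28.75 + 0.0 = -4.0


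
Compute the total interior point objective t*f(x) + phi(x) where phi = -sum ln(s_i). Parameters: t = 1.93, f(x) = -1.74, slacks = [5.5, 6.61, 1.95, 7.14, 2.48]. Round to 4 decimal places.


Step 1: Compute log-barrier.
ln values: [1.7047, 1.8886, 0.6678, 1.9657, 0.9083]
phi = -(1.7047 + 1.8886 + 0.6678 + 1.9657 + 0.9083) = -7.1351
Step 2: Compute augmented objective.
t*f(x) = 1.93*-1.74 = -3.3582
Total = -3.3582 - 7.1351 = -10.4933


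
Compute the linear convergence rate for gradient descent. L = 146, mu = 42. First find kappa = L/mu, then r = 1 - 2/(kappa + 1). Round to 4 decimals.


Step 1: Compute the condition number.
kappa = L/mu = 146/42 = 3.4762
Step 2: Compute the convergence rate.
r = 1 - 2/(kappa + 1) = 1 - 2*mu/(L + mu) = (L - mu)/(L + mu) = 104/188 = 0.5532


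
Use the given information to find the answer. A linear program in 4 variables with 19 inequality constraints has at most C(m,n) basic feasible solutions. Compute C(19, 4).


Each vertex corresponds to some choice of n active constraints out of m, so the number of vertices is at most C(m, n) = m! / (n!(m-n)!).
m = 19, n = 4
Numerator: 19 * 18 * 17 * 16
Denominator: 4! = 24
C(19, 4) = 3876


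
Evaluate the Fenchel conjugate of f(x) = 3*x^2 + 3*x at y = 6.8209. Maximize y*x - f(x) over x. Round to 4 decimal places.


f*(y) = sup_x {y*x - a*x^2 - b*x} = sup_x {(y-b)*x - a*x^2}
FOC: (y - b) - 2a*x = 0 => x* = (y - b)/(2a)
x* = (6.8209 - 3)/(2*3) = 0.6368
f*(6.8209) = (y-b)^2/(4a) = (6.8209 - 3)^2/(4*3)
= 14.5993/12 = 1.2166


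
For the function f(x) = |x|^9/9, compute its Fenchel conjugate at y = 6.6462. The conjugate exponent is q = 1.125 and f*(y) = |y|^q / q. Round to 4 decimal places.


The conjugate exponent q satisfies 1/p + 1/q = 1.
p = 9, so q = 9/(9 - 1) = 1.125
|y|^q = 6.6462^1.125 = 8.4216
f*(6.6462) = 8.4216 / 1.125 = 7.4859


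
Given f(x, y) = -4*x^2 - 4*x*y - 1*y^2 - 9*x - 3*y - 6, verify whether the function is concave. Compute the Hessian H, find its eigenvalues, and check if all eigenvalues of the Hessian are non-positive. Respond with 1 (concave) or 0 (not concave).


The Hessian of f(x,y) = -4*x^2 - 4*x*y - 1*y^2 - 9*x - 3*y - 6 is:
H = [[-8, -4], [-4, -2]]
Trace = -8 - 2 = -10
Determinant = -8*-2 - (-4)^2 = 0
Discriminant = (-10)^2 - 4*0 = 100.0
Eigenvalues: lambda_1 = -10.0, lambda_2 = 0.0
The function is concave.

1


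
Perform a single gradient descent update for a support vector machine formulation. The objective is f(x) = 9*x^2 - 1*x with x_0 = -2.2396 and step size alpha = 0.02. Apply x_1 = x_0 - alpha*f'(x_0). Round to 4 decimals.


We compute the gradient at x_0 and apply the update.
f'(x) = 18*x - 1
f'(-2.2396) = 18*-2.2396 - 1 = -41.3128
x_1 = -2.2396 - 0.02*-41.3128 = -1.4133


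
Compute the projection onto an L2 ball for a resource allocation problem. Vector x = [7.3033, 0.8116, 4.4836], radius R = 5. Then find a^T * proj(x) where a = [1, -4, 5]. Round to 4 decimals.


Step 1: Compute ||x|| (intermediates to 6 decimals).
||x|| = sqrt(7.3033^2 + 0.8116^2 + 4.4836^2) = 8.60811
Step 2: Project.
Since ||x|| > R, scale = R/||x|| = 5/8.60811 = 0.580848, proj(x) = scale * x
proj(x) = [4.242107, 0.471416, 2.60429]
Step 3: Dot product.
a^T * proj(x) = 1*4.242107 - 4*0.471416 + 5*2.60429 = 15.3779


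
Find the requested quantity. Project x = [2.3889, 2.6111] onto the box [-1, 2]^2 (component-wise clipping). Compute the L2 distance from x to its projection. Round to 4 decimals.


Project each component onto [-1, 2].
clip(2.3889) = 2.0, clip(2.6111) = 2.0
Projection = [2.0, 2.0]
Squared diffs: [0.1512, 0.3734]
Distance = sqrt(0.5246) = 0.7244


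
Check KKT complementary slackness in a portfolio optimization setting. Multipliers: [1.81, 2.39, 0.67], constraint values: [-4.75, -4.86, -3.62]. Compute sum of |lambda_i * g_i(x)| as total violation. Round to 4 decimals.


KKT complementary slackness check:
lambda_1 * g_1 = 1.81 * -4.75 = -8.5975
lambda_2 * g_2 = 2.39 * -4.86 = -11.6154
lambda_3 * g_3 = 0.67 * -3.62 = -2.4254
Total violation = 8.5975 + 11.6154 + 2.4254 = 22.6383


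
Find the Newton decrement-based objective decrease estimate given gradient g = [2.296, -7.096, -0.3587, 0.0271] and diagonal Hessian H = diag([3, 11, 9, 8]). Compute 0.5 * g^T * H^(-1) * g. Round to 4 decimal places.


Step 1: H is diagonal, so H^(-1) * g = [0.7653, -0.6451, -0.0399, 0.0034].
Step 2: g^T H^(-1) g = sum_i g_i^2 / H_ii
  = (2.296)^2/3 + (-7.096)^2/11 + (-0.3587)^2/9 + (0.0271)^2/8
  = 1.7572 + 4.5776 + 0.0143 + 0.0001 = 6.3492
Step 3: Objective decrease = 0.5 * g^T H^(-1) g = 3.1746


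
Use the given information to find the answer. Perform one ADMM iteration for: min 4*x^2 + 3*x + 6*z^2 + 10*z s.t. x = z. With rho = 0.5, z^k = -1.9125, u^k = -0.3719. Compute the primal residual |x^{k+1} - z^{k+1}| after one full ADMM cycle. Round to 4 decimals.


ADMM iteration with rho = 0.5, z^k = -1.9125, u^k = -0.3719
Step 1: x-update.
Minimize 4*x^2 + 3*x + (0.5/2)*(x + 1.9125 - 0.3719)^2
FOC: (2*4 + 0.5)*x = -3 + 0.5*(-1.9125 + 0.3719)
x^{k+1} = -0.4436
Step 2: z-update.
Minimize 6*z^2 + 10*z + (0.5/2)*(-0.4436 - z - 0.3719)^2
FOC: (2*6 + 0.5)*z = -10 + 0.5*(-0.4436 - 0.3719)
z^{k+1} = -0.8326
Step 3: u-update.
u^{k+1} = -0.3719 - 0.4436 + 0.8326 = 0.0172
Step 4: Primal residual = |-0.4436 + 0.8326| = 0.3891


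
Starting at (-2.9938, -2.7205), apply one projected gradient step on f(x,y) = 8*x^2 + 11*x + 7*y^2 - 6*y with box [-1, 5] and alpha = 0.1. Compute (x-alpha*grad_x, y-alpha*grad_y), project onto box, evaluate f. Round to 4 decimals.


Step 1: Compute gradient at (-2.9938, -2.7205).
grad_x = 2*8*-2.9938 + 11 = -36.9008
grad_y = 2*7*-2.7205 - 6 = -44.087
Step 2: Gradient step.
x_raw = -2.9938 - 0.1*-36.9008 = 0.6963
y_raw = -2.7205 - 0.1*-44.087 = 1.6882
Step 3: Project onto [-1, 5].
x_proj = clip(0.6963) = 0.6963
y_proj = clip(1.6882) = 1.6882
Step 4: Evaluate f.
f(0.6963, 1.6882) = 21.3585


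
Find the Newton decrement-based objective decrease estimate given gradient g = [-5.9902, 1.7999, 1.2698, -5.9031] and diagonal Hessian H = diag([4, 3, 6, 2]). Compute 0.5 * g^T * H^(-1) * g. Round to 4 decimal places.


Step 1: H is diagonal, so H^(-1) * g = [-1.4976, 0.6, 0.2116, -2.9516].
Step 2: g^T H^(-1) g = sum_i g_i^2 / H_ii
  = (-5.9902)^2/4 + (1.7999)^2/3 + (1.2698)^2/6 + (-5.9031)^2/2
  = 8.9706 + 1.0799 + 0.2687 + 17.4233 = 27.7425
Step 3: Objective decrease = 0.5 * g^T H^(-1) g = 13.8713


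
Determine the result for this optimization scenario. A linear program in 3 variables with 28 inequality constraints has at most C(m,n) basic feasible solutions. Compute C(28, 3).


Each vertex corresponds to some choice of n active constraints out of m, so the number of vertices is at most C(m, n) = m! / (n!(m-n)!).
m = 28, n = 3
Numerator: 28 * 27 * 26
Denominator: 3! = 6
C(28, 3) = 3276


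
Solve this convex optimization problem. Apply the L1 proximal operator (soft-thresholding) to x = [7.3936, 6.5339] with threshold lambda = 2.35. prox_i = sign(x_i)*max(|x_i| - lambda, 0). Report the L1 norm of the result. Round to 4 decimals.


Soft-thresholding with lambda = 2.35:
prox(7.3936) = sign(7.3936)*max(|7.3936| - 2.35, 0) = 5.0436
prox(6.5339) = sign(6.5339)*max(|6.5339| - 2.35, 0) = 4.1839
prox(x) = [5.0436, 4.1839]
||prox(x)||_1 = 5.0436 + 4.1839 = 9.2275


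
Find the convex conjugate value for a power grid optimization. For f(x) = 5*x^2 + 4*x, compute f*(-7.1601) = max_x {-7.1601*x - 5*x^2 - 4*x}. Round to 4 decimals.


f*(y) = sup_x {y*x - a*x^2 - b*x} = sup_x {(y-b)*x - a*x^2}
FOC: (y - b) - 2a*x = 0 => x* = (y - b)/(2a)
x* = (-7.1601 - 4)/(2*5) = -1.116
f*(-7.1601) = (y-b)^2/(4a) = (-7.1601 - 4)^2/(4*5)
= 124.5478/20 = 6.2274


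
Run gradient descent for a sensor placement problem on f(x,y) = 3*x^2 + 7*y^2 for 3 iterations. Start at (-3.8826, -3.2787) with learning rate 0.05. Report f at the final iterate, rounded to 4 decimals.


Gradient descent on f(x,y) = 3*x^2 + 7*y^2.
Starting point: (-3.8826, -3.2787), alpha = 0.05
Step 1: grad_x = 2*3*-3.8826 = -23.2956, grad_y = 2*7*-3.2787 = -45.9018
  x_1 = -3.8826 - 0.05*-23.2956 = -2.7178
  y_1 = -3.2787 - 0.05*-45.9018 = -0.9836
Step 2: grad_x = 2*3*-2.7178 = -16.3069, grad_y = 2*7*-0.9836 = -13.7705
  x_2 = -2.7178 - 0.05*-16.3069 = -1.9025
  y_2 = -0.9836 - 0.05*-13.7705 = -0.2951
Step 3: grad_x = 2*3*-1.9025 = -11.4148, grad_y = 2*7*-0.2951 = -4.1312
  x_3 = -1.9025 - 0.05*-11.4148 = -1.3317
  y_3 = -0.2951 - 0.05*-4.1312 = -0.0885
f(-1.3317, -0.0885) = 3*(-1.3317)^2 + 7*(-0.0885)^2 = 5.3754


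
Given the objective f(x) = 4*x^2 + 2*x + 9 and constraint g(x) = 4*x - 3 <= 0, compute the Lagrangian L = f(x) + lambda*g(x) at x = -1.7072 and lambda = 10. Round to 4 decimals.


Step 1: Evaluate f(x).
f(-1.7072) = 4*(-1.7072)^2 + 2*(-1.7072) + 9 = 17.2437
Step 2: Evaluate g(x).
g(-1.7072) = 4*-1.7072 - 3 = -9.8288
Step 3: Compute Lagrangian.
L = 17.2437 + 10*-9.8288 = -81.0443
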